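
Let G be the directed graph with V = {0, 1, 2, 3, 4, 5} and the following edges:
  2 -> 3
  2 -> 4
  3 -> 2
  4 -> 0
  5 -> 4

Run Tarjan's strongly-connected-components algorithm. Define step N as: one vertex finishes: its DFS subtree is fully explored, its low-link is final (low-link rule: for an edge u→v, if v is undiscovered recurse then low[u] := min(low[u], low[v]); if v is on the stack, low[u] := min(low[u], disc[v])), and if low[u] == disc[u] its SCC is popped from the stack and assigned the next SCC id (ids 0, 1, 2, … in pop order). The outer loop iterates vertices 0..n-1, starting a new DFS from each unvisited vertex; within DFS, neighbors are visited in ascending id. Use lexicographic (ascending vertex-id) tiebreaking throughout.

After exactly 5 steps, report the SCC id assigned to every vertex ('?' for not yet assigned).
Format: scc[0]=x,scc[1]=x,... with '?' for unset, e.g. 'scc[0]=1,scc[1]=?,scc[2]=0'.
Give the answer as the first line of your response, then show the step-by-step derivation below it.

scc[0]=0,scc[1]=1,scc[2]=3,scc[3]=3,scc[4]=2,scc[5]=?

step 1: low=(low[0]=0,low[1]=?,low[2]=?,low[3]=?,low[4]=?,low[5]=?); scc=(scc[0]=0,scc[1]=?,scc[2]=?,scc[3]=?,scc[4]=?,scc[5]=?)
step 2: low=(low[0]=0,low[1]=1,low[2]=?,low[3]=?,low[4]=?,low[5]=?); scc=(scc[0]=0,scc[1]=1,scc[2]=?,scc[3]=?,scc[4]=?,scc[5]=?)
step 3: low=(low[0]=0,low[1]=1,low[2]=2,low[3]=2,low[4]=?,low[5]=?); scc=(scc[0]=0,scc[1]=1,scc[2]=?,scc[3]=?,scc[4]=?,scc[5]=?)
step 4: low=(low[0]=0,low[1]=1,low[2]=2,low[3]=2,low[4]=4,low[5]=?); scc=(scc[0]=0,scc[1]=1,scc[2]=?,scc[3]=?,scc[4]=2,scc[5]=?)
step 5: low=(low[0]=0,low[1]=1,low[2]=2,low[3]=2,low[4]=4,low[5]=?); scc=(scc[0]=0,scc[1]=1,scc[2]=3,scc[3]=3,scc[4]=2,scc[5]=?)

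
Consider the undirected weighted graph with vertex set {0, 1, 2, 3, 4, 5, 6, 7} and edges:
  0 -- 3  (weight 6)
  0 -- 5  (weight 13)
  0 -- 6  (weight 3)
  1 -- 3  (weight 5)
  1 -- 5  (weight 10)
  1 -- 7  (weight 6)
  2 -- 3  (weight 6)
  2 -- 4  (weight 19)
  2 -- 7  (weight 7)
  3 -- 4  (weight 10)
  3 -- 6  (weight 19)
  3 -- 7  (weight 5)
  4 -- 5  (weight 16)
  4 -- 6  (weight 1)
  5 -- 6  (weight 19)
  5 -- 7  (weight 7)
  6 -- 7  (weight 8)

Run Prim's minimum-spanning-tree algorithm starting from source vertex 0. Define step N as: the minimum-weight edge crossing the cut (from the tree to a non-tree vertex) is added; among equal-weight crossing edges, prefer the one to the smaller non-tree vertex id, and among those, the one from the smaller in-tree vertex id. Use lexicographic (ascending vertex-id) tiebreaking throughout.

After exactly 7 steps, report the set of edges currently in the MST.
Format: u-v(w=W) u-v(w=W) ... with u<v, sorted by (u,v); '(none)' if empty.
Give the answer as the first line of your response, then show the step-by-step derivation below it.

0-3(w=6) 0-6(w=3) 1-3(w=5) 2-3(w=6) 3-7(w=5) 4-6(w=1) 5-7(w=7)

step 1: add edge 0-6 (w=3); MST = {0-6(w=3)}
step 2: add edge 4-6 (w=1); MST = {0-6(w=3) 4-6(w=1)}
step 3: add edge 0-3 (w=6); MST = {0-3(w=6) 0-6(w=3) 4-6(w=1)}
step 4: add edge 1-3 (w=5); MST = {0-3(w=6) 0-6(w=3) 1-3(w=5) 4-6(w=1)}
step 5: add edge 3-7 (w=5); MST = {0-3(w=6) 0-6(w=3) 1-3(w=5) 3-7(w=5) 4-6(w=1)}
step 6: add edge 2-3 (w=6); MST = {0-3(w=6) 0-6(w=3) 1-3(w=5) 2-3(w=6) 3-7(w=5) 4-6(w=1)}
step 7: add edge 5-7 (w=7); MST = {0-3(w=6) 0-6(w=3) 1-3(w=5) 2-3(w=6) 3-7(w=5) 4-6(w=1) 5-7(w=7)}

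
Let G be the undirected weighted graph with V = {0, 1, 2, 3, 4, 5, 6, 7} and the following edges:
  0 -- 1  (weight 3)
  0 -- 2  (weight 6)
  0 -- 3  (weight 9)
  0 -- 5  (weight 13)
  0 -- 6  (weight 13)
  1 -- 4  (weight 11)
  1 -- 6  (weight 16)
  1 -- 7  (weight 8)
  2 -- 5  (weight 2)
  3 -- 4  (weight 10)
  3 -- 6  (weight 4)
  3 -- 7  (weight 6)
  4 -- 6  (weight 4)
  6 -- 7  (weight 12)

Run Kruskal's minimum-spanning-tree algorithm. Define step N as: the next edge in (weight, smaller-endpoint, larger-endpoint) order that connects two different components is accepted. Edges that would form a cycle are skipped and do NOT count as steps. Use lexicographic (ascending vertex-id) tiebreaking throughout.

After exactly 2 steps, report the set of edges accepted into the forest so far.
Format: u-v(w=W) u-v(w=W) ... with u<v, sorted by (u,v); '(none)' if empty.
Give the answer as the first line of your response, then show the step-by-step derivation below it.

0-1(w=3) 2-5(w=2)

step 1: add edge 2-5 (w=2); MST = {2-5(w=2)}
step 2: add edge 0-1 (w=3); MST = {0-1(w=3) 2-5(w=2)}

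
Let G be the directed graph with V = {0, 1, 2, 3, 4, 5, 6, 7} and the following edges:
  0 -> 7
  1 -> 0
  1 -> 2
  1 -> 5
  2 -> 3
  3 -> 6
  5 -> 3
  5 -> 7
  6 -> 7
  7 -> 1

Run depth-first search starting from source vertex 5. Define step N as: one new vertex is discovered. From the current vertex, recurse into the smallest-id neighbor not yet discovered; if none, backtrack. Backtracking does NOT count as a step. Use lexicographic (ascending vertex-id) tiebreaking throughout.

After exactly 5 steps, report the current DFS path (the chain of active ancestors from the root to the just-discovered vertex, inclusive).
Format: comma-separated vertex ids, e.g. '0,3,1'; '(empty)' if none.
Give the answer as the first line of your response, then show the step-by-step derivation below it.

5,3,6,7,1

step 1: discover 5; path=5; order=5
step 2: discover 3; path=5>3; order=5,3
step 3: discover 6; path=5>3>6; order=5,3,6
step 4: discover 7; path=5>3>6>7; order=5,3,6,7
step 5: discover 1; path=5>3>6>7>1; order=5,3,6,7,1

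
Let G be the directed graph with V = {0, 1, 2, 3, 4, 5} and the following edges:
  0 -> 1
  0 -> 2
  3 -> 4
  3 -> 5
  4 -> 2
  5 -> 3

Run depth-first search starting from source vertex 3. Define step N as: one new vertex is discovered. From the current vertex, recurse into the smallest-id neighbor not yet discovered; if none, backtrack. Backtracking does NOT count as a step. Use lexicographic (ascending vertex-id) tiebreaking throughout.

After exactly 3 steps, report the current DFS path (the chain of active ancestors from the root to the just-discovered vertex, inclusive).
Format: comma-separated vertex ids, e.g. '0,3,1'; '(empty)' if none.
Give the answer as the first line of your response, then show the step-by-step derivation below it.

3,4,2

step 1: discover 3; path=3; order=3
step 2: discover 4; path=3>4; order=3,4
step 3: discover 2; path=3>4>2; order=3,4,2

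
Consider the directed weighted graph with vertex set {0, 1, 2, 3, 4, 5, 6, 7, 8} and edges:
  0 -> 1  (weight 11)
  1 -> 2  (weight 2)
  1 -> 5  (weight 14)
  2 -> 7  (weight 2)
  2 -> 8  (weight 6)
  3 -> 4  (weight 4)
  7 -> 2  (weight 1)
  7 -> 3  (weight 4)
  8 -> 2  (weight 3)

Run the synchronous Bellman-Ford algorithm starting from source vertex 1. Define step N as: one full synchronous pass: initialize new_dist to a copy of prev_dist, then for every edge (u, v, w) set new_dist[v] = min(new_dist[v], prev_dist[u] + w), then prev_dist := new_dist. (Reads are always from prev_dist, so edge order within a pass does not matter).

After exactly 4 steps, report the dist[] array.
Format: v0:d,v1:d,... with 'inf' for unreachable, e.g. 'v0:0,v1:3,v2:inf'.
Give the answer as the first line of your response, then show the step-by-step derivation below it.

v0:inf,v1:0,v2:2,v3:8,v4:12,v5:14,v6:inf,v7:4,v8:8

step 1: dist = v0:inf,v1:0,v2:2,v3:inf,v4:inf,v5:14,v6:inf,v7:inf,v8:inf
step 2: dist = v0:inf,v1:0,v2:2,v3:inf,v4:inf,v5:14,v6:inf,v7:4,v8:8
step 3: dist = v0:inf,v1:0,v2:2,v3:8,v4:inf,v5:14,v6:inf,v7:4,v8:8
step 4: dist = v0:inf,v1:0,v2:2,v3:8,v4:12,v5:14,v6:inf,v7:4,v8:8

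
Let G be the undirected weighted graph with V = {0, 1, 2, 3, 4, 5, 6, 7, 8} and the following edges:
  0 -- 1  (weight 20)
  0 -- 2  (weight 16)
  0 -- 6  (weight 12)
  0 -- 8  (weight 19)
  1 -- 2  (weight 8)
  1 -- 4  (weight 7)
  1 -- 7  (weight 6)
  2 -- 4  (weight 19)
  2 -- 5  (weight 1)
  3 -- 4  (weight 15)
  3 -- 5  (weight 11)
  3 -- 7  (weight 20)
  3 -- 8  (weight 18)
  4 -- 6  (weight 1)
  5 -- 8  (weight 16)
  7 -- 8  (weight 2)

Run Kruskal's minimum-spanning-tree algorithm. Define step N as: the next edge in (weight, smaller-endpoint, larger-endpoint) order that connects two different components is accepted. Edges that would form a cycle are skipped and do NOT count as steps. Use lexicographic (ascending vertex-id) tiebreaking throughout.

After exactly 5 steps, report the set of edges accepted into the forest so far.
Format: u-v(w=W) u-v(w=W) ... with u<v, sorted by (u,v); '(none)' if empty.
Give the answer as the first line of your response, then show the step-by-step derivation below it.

1-4(w=7) 1-7(w=6) 2-5(w=1) 4-6(w=1) 7-8(w=2)

step 1: add edge 2-5 (w=1); MST = {2-5(w=1)}
step 2: add edge 4-6 (w=1); MST = {2-5(w=1) 4-6(w=1)}
step 3: add edge 7-8 (w=2); MST = {2-5(w=1) 4-6(w=1) 7-8(w=2)}
step 4: add edge 1-7 (w=6); MST = {1-7(w=6) 2-5(w=1) 4-6(w=1) 7-8(w=2)}
step 5: add edge 1-4 (w=7); MST = {1-4(w=7) 1-7(w=6) 2-5(w=1) 4-6(w=1) 7-8(w=2)}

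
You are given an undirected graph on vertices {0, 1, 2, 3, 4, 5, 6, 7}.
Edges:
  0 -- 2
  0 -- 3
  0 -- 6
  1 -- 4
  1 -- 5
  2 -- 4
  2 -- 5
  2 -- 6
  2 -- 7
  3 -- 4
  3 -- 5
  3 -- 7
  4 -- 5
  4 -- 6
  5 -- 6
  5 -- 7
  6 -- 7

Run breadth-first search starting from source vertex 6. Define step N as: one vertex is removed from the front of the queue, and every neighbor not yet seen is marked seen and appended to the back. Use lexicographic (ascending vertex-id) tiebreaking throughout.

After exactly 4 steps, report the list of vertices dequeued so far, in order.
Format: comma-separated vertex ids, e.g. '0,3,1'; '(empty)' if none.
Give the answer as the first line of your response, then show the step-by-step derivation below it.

6,0,2,4

step 1: dequeue 6; queue=[0,2,4,5,7]; order=6
step 2: dequeue 0; queue=[2,4,5,7,3]; order=6,0
step 3: dequeue 2; queue=[4,5,7,3]; order=6,0,2
step 4: dequeue 4; queue=[5,7,3,1]; order=6,0,2,4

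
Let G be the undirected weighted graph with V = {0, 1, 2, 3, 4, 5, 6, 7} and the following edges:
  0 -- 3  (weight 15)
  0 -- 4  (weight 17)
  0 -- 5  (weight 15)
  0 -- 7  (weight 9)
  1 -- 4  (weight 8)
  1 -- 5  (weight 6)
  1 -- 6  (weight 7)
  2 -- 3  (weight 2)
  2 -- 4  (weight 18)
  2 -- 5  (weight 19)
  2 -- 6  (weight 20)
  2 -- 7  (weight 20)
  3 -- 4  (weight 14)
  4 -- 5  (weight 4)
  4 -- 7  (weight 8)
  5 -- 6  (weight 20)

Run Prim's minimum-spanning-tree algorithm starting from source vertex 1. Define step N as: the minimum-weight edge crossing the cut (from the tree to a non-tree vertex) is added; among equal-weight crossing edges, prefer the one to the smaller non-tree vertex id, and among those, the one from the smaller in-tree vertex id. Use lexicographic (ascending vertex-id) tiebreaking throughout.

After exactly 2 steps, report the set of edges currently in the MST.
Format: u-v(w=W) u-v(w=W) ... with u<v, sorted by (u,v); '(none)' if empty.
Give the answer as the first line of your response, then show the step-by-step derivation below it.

1-5(w=6) 4-5(w=4)

step 1: add edge 1-5 (w=6); MST = {1-5(w=6)}
step 2: add edge 4-5 (w=4); MST = {1-5(w=6) 4-5(w=4)}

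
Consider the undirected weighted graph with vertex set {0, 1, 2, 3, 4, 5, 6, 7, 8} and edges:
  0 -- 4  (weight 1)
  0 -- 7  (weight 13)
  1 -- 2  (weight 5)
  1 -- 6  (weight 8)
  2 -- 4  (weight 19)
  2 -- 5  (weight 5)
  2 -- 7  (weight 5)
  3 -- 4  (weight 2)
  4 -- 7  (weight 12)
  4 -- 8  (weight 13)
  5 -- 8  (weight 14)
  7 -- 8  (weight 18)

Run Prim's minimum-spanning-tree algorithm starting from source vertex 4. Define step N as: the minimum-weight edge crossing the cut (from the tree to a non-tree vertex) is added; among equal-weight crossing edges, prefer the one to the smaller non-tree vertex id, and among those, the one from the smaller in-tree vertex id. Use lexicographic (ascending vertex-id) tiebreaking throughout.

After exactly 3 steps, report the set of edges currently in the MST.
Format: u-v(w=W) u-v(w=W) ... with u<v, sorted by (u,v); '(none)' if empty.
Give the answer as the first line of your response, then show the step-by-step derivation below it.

0-4(w=1) 3-4(w=2) 4-7(w=12)

step 1: add edge 0-4 (w=1); MST = {0-4(w=1)}
step 2: add edge 3-4 (w=2); MST = {0-4(w=1) 3-4(w=2)}
step 3: add edge 4-7 (w=12); MST = {0-4(w=1) 3-4(w=2) 4-7(w=12)}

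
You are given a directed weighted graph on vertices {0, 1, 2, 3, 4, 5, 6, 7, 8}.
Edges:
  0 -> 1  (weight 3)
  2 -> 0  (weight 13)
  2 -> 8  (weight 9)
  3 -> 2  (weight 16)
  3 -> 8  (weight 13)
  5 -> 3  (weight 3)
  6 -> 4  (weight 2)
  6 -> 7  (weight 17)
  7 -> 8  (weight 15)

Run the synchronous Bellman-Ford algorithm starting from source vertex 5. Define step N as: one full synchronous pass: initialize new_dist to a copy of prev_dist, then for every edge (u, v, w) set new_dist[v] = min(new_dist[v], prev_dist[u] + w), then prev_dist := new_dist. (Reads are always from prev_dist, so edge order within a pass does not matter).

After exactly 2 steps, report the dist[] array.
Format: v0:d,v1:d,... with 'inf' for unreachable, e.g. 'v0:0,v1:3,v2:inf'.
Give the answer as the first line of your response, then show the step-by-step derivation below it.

v0:inf,v1:inf,v2:19,v3:3,v4:inf,v5:0,v6:inf,v7:inf,v8:16

step 1: dist = v0:inf,v1:inf,v2:inf,v3:3,v4:inf,v5:0,v6:inf,v7:inf,v8:inf
step 2: dist = v0:inf,v1:inf,v2:19,v3:3,v4:inf,v5:0,v6:inf,v7:inf,v8:16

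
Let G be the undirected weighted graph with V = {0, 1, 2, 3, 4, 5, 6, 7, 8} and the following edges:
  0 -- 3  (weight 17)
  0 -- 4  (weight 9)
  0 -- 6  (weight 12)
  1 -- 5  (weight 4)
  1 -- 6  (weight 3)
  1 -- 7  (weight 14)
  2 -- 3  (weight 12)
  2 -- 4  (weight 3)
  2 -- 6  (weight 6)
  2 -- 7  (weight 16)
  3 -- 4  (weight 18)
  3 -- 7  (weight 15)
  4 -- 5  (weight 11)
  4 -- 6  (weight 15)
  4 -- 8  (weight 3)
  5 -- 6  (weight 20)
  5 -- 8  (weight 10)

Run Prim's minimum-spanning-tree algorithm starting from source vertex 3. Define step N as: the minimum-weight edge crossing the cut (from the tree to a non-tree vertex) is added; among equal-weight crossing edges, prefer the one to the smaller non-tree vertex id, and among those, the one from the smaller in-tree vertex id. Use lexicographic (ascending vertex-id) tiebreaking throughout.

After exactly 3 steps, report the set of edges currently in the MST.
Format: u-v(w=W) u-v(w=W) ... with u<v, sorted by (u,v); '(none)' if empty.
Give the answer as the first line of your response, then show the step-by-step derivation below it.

2-3(w=12) 2-4(w=3) 4-8(w=3)

step 1: add edge 2-3 (w=12); MST = {2-3(w=12)}
step 2: add edge 2-4 (w=3); MST = {2-3(w=12) 2-4(w=3)}
step 3: add edge 4-8 (w=3); MST = {2-3(w=12) 2-4(w=3) 4-8(w=3)}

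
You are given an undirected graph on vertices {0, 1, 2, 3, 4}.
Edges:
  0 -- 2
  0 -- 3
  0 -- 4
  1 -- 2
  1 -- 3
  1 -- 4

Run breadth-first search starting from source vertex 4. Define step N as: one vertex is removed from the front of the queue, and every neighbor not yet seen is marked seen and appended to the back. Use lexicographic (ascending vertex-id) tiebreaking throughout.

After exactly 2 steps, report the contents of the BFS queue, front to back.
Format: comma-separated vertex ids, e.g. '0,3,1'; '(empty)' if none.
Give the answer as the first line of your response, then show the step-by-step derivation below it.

1,2,3

step 1: dequeue 4; queue=[0,1]; order=4
step 2: dequeue 0; queue=[1,2,3]; order=4,0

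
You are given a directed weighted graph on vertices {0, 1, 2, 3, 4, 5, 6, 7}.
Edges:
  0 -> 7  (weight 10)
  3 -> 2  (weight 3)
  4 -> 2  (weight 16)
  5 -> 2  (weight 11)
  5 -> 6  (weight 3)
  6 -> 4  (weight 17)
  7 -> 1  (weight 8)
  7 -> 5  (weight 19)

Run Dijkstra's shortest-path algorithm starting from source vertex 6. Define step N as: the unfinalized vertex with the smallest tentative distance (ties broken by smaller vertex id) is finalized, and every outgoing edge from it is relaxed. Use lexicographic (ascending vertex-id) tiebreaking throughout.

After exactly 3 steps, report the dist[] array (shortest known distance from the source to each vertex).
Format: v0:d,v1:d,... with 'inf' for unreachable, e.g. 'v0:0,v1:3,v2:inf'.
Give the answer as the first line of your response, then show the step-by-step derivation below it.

v0:inf,v1:inf,v2:33,v3:inf,v4:17,v5:inf,v6:0,v7:inf

step 1: dist = v0:inf,v1:inf,v2:inf,v3:inf,v4:17,v5:inf,v6:0,v7:inf
step 2: dist = v0:inf,v1:inf,v2:33,v3:inf,v4:17,v5:inf,v6:0,v7:inf
step 3: dist = v0:inf,v1:inf,v2:33,v3:inf,v4:17,v5:inf,v6:0,v7:inf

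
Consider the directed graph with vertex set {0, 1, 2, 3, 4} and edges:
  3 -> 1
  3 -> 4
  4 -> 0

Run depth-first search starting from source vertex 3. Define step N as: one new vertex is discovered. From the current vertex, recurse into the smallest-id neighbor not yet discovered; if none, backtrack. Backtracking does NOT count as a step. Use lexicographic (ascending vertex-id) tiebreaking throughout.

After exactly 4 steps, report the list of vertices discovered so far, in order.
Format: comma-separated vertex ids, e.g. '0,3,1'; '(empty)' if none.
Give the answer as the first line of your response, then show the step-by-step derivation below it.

3,1,4,0

step 1: discover 3; path=3; order=3
step 2: discover 1; path=3>1; order=3,1
step 3: discover 4; path=3>4; order=3,1,4
step 4: discover 0; path=3>4>0; order=3,1,4,0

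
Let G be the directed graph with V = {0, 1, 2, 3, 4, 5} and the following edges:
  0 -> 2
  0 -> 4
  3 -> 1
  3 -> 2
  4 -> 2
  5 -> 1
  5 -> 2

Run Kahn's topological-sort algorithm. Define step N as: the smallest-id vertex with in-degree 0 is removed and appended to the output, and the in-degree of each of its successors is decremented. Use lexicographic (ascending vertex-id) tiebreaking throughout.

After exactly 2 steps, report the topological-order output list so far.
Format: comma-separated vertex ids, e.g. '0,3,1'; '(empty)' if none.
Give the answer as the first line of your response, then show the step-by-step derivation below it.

0,3

step 1: output 0; order=[0]; indeg=(0,2,3,0,0,0)
step 2: output 3; order=[0,3]; indeg=(0,1,2,0,0,0)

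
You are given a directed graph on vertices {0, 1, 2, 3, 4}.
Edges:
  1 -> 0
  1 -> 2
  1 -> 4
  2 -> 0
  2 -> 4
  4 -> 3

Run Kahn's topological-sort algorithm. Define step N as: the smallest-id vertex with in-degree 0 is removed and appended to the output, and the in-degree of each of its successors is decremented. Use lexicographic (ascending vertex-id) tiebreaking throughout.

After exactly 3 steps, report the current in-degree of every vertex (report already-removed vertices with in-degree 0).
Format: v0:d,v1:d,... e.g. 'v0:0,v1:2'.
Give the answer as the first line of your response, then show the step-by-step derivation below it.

v0:0,v1:0,v2:0,v3:1,v4:0

step 1: output 1; order=[1]; indeg=(1,0,0,1,1)
step 2: output 2; order=[1,2]; indeg=(0,0,0,1,0)
step 3: output 0; order=[1,2,0]; indeg=(0,0,0,1,0)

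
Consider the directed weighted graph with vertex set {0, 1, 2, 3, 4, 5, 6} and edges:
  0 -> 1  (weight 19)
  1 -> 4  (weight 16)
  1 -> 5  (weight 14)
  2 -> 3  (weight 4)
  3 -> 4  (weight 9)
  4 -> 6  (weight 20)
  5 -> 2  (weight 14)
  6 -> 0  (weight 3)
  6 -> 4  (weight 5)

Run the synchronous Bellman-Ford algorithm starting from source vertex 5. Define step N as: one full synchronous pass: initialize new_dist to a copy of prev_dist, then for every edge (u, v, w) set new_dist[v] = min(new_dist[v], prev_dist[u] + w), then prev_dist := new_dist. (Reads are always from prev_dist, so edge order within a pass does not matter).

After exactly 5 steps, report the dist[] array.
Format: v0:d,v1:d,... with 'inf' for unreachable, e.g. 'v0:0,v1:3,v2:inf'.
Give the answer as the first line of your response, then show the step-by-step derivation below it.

v0:50,v1:inf,v2:14,v3:18,v4:27,v5:0,v6:47

step 1: dist = v0:inf,v1:inf,v2:14,v3:inf,v4:inf,v5:0,v6:inf
step 2: dist = v0:inf,v1:inf,v2:14,v3:18,v4:inf,v5:0,v6:inf
step 3: dist = v0:inf,v1:inf,v2:14,v3:18,v4:27,v5:0,v6:inf
step 4: dist = v0:inf,v1:inf,v2:14,v3:18,v4:27,v5:0,v6:47
step 5: dist = v0:50,v1:inf,v2:14,v3:18,v4:27,v5:0,v6:47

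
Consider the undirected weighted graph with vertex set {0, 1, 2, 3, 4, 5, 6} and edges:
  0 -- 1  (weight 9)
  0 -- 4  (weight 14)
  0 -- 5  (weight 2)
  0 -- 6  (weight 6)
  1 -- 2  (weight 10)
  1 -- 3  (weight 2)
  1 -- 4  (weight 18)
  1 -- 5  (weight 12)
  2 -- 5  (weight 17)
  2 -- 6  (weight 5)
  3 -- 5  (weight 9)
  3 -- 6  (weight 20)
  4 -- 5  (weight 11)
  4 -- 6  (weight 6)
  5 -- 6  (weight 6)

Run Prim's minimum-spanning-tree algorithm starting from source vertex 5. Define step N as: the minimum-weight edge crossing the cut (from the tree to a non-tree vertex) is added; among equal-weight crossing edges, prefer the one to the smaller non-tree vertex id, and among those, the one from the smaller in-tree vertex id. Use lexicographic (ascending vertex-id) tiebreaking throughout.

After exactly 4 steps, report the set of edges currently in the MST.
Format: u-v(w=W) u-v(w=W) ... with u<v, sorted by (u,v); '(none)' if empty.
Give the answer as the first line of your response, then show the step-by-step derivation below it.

0-5(w=2) 0-6(w=6) 2-6(w=5) 4-6(w=6)

step 1: add edge 0-5 (w=2); MST = {0-5(w=2)}
step 2: add edge 0-6 (w=6); MST = {0-5(w=2) 0-6(w=6)}
step 3: add edge 2-6 (w=5); MST = {0-5(w=2) 0-6(w=6) 2-6(w=5)}
step 4: add edge 4-6 (w=6); MST = {0-5(w=2) 0-6(w=6) 2-6(w=5) 4-6(w=6)}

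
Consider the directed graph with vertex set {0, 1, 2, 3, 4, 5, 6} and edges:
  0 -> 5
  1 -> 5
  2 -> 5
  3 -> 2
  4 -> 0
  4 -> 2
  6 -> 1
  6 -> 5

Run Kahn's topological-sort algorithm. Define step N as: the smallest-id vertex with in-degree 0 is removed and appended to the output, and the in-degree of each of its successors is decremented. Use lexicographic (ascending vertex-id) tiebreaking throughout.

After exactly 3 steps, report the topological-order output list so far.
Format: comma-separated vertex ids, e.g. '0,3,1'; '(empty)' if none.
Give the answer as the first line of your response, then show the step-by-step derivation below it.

3,4,0

step 1: output 3; order=[3]; indeg=(1,1,1,0,0,4,0)
step 2: output 4; order=[3,4]; indeg=(0,1,0,0,0,4,0)
step 3: output 0; order=[3,4,0]; indeg=(0,1,0,0,0,3,0)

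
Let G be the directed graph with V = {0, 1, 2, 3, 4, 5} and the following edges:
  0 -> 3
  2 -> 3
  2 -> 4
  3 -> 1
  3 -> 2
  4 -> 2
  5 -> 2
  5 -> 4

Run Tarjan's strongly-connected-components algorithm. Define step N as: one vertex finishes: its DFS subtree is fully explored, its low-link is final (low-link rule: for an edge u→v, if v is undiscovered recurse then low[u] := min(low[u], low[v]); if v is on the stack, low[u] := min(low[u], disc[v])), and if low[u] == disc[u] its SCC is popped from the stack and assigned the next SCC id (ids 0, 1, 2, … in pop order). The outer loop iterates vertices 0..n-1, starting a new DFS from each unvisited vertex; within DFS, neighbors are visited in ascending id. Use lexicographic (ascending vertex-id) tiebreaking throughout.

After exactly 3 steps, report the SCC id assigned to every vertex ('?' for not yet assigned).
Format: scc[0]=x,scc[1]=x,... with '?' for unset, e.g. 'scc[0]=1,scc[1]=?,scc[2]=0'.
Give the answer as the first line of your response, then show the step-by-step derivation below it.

scc[0]=?,scc[1]=0,scc[2]=?,scc[3]=?,scc[4]=?,scc[5]=?

step 1: low=(low[0]=0,low[1]=2,low[2]=?,low[3]=1,low[4]=?,low[5]=?); scc=(scc[0]=?,scc[1]=0,scc[2]=?,scc[3]=?,scc[4]=?,scc[5]=?)
step 2: low=(low[0]=0,low[1]=2,low[2]=1,low[3]=1,low[4]=3,low[5]=?); scc=(scc[0]=?,scc[1]=0,scc[2]=?,scc[3]=?,scc[4]=?,scc[5]=?)
step 3: low=(low[0]=0,low[1]=2,low[2]=1,low[3]=1,low[4]=3,low[5]=?); scc=(scc[0]=?,scc[1]=0,scc[2]=?,scc[3]=?,scc[4]=?,scc[5]=?)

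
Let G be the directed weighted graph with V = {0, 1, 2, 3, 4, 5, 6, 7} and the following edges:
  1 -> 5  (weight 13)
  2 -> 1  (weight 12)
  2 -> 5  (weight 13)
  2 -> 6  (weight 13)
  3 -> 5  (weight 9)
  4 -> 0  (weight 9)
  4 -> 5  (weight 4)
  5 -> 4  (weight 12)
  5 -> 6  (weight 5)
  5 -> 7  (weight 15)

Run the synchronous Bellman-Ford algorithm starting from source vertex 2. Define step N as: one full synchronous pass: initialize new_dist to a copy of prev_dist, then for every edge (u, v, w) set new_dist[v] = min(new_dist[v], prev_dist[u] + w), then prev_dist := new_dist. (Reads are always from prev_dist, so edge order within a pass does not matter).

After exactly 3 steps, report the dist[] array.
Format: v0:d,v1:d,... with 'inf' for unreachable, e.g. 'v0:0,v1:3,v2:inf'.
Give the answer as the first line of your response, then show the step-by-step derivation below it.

v0:34,v1:12,v2:0,v3:inf,v4:25,v5:13,v6:13,v7:28

step 1: dist = v0:inf,v1:12,v2:0,v3:inf,v4:inf,v5:13,v6:13,v7:inf
step 2: dist = v0:inf,v1:12,v2:0,v3:inf,v4:25,v5:13,v6:13,v7:28
step 3: dist = v0:34,v1:12,v2:0,v3:inf,v4:25,v5:13,v6:13,v7:28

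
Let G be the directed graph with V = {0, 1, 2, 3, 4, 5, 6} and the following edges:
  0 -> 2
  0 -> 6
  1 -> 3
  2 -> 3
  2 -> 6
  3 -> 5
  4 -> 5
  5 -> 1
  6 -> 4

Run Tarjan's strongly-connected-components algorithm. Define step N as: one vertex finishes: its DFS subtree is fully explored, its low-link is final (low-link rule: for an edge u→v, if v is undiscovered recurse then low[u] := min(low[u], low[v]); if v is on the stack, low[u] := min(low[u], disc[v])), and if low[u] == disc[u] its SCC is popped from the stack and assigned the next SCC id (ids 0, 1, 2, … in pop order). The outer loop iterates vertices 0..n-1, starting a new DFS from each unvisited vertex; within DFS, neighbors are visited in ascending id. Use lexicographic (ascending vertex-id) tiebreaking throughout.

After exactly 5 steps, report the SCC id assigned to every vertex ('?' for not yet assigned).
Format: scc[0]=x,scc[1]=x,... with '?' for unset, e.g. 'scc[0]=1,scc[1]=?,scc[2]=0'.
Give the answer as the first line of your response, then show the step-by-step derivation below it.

scc[0]=?,scc[1]=0,scc[2]=?,scc[3]=0,scc[4]=1,scc[5]=0,scc[6]=2

step 1: low=(low[0]=0,low[1]=2,low[2]=1,low[3]=2,low[4]=?,low[5]=3,low[6]=?); scc=(scc[0]=?,scc[1]=?,scc[2]=?,scc[3]=?,scc[4]=?,scc[5]=?,scc[6]=?)
step 2: low=(low[0]=0,low[1]=2,low[2]=1,low[3]=2,low[4]=?,low[5]=2,low[6]=?); scc=(scc[0]=?,scc[1]=?,scc[2]=?,scc[3]=?,scc[4]=?,scc[5]=?,scc[6]=?)
step 3: low=(low[0]=0,low[1]=2,low[2]=1,low[3]=2,low[4]=?,low[5]=2,low[6]=?); scc=(scc[0]=?,scc[1]=0,scc[2]=?,scc[3]=0,scc[4]=?,scc[5]=0,scc[6]=?)
step 4: low=(low[0]=0,low[1]=2,low[2]=1,low[3]=2,low[4]=6,low[5]=2,low[6]=5); scc=(scc[0]=?,scc[1]=0,scc[2]=?,scc[3]=0,scc[4]=1,scc[5]=0,scc[6]=?)
step 5: low=(low[0]=0,low[1]=2,low[2]=1,low[3]=2,low[4]=6,low[5]=2,low[6]=5); scc=(scc[0]=?,scc[1]=0,scc[2]=?,scc[3]=0,scc[4]=1,scc[5]=0,scc[6]=2)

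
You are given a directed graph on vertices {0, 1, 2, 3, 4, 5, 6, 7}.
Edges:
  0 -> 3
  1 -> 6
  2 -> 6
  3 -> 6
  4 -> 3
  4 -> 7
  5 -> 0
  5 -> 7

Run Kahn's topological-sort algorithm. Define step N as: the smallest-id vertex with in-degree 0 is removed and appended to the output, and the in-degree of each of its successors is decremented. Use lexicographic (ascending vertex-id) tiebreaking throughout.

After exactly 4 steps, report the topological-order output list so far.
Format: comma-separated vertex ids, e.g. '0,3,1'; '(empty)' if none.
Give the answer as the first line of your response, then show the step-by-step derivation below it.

1,2,4,5

step 1: output 1; order=[1]; indeg=(1,0,0,2,0,0,2,2)
step 2: output 2; order=[1,2]; indeg=(1,0,0,2,0,0,1,2)
step 3: output 4; order=[1,2,4]; indeg=(1,0,0,1,0,0,1,1)
step 4: output 5; order=[1,2,4,5]; indeg=(0,0,0,1,0,0,1,0)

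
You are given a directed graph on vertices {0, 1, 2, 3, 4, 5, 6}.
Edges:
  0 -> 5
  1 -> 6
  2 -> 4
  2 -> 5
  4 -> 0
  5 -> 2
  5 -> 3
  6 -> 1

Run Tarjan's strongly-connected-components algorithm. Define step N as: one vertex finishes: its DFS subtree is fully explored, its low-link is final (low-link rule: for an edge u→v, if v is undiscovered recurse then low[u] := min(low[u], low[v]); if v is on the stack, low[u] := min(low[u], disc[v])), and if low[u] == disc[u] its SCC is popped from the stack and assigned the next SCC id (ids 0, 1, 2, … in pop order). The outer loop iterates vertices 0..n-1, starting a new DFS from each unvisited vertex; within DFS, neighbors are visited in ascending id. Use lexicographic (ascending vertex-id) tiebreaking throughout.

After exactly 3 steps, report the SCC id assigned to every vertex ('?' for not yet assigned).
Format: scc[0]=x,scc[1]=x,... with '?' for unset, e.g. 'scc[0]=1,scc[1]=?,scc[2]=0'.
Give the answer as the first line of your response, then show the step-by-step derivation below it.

scc[0]=?,scc[1]=?,scc[2]=?,scc[3]=0,scc[4]=?,scc[5]=?,scc[6]=?

step 1: low=(low[0]=0,low[1]=?,low[2]=2,low[3]=?,low[4]=0,low[5]=1,low[6]=?); scc=(scc[0]=?,scc[1]=?,scc[2]=?,scc[3]=?,scc[4]=?,scc[5]=?,scc[6]=?)
step 2: low=(low[0]=0,low[1]=?,low[2]=0,low[3]=?,low[4]=0,low[5]=1,low[6]=?); scc=(scc[0]=?,scc[1]=?,scc[2]=?,scc[3]=?,scc[4]=?,scc[5]=?,scc[6]=?)
step 3: low=(low[0]=0,low[1]=?,low[2]=0,low[3]=4,low[4]=0,low[5]=0,low[6]=?); scc=(scc[0]=?,scc[1]=?,scc[2]=?,scc[3]=0,scc[4]=?,scc[5]=?,scc[6]=?)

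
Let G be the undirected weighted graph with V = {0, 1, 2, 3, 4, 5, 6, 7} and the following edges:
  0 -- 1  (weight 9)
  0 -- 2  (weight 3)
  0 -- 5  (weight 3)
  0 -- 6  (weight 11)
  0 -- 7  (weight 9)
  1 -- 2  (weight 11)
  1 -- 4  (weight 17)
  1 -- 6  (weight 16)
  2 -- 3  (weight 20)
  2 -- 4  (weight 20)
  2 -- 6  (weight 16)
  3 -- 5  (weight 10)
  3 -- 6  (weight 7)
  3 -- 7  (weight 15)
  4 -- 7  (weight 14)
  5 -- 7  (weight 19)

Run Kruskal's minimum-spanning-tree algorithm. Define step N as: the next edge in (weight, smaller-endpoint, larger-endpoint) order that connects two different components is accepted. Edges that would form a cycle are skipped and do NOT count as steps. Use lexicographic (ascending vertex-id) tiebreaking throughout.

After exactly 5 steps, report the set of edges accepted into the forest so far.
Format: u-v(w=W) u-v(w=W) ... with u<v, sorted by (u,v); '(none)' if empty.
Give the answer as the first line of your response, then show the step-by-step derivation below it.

0-1(w=9) 0-2(w=3) 0-5(w=3) 0-7(w=9) 3-6(w=7)

step 1: add edge 0-2 (w=3); MST = {0-2(w=3)}
step 2: add edge 0-5 (w=3); MST = {0-2(w=3) 0-5(w=3)}
step 3: add edge 3-6 (w=7); MST = {0-2(w=3) 0-5(w=3) 3-6(w=7)}
step 4: add edge 0-1 (w=9); MST = {0-1(w=9) 0-2(w=3) 0-5(w=3) 3-6(w=7)}
step 5: add edge 0-7 (w=9); MST = {0-1(w=9) 0-2(w=3) 0-5(w=3) 0-7(w=9) 3-6(w=7)}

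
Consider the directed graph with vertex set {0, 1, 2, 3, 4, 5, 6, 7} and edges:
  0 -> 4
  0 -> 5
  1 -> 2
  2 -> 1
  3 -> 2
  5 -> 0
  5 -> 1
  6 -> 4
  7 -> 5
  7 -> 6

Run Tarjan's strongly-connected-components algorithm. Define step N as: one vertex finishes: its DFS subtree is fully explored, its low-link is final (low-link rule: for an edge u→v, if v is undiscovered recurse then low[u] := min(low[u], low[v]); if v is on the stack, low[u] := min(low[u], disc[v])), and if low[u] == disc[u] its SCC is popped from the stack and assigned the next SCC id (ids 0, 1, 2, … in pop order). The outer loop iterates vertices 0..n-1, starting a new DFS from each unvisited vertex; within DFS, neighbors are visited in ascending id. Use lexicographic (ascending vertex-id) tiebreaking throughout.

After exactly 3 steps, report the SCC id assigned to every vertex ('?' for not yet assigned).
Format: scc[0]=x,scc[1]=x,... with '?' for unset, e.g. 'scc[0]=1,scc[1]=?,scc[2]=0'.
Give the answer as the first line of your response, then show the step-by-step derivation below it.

scc[0]=?,scc[1]=1,scc[2]=1,scc[3]=?,scc[4]=0,scc[5]=?,scc[6]=?,scc[7]=?

step 1: low=(low[0]=0,low[1]=?,low[2]=?,low[3]=?,low[4]=1,low[5]=?,low[6]=?,low[7]=?); scc=(scc[0]=?,scc[1]=?,scc[2]=?,scc[3]=?,scc[4]=0,scc[5]=?,scc[6]=?,scc[7]=?)
step 2: low=(low[0]=0,low[1]=3,low[2]=3,low[3]=?,low[4]=1,low[5]=0,low[6]=?,low[7]=?); scc=(scc[0]=?,scc[1]=?,scc[2]=?,scc[3]=?,scc[4]=0,scc[5]=?,scc[6]=?,scc[7]=?)
step 3: low=(low[0]=0,low[1]=3,low[2]=3,low[3]=?,low[4]=1,low[5]=0,low[6]=?,low[7]=?); scc=(scc[0]=?,scc[1]=1,scc[2]=1,scc[3]=?,scc[4]=0,scc[5]=?,scc[6]=?,scc[7]=?)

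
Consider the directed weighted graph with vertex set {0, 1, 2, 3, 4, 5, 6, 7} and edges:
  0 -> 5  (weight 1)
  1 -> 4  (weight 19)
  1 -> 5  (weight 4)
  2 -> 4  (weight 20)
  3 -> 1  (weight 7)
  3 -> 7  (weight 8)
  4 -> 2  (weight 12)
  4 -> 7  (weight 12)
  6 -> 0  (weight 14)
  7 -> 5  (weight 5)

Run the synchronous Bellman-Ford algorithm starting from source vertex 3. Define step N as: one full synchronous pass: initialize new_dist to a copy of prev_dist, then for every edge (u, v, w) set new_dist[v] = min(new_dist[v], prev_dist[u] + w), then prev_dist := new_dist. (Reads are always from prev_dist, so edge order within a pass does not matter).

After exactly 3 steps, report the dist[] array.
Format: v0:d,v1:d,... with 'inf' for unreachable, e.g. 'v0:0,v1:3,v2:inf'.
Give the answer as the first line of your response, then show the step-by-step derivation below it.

v0:inf,v1:7,v2:38,v3:0,v4:26,v5:11,v6:inf,v7:8

step 1: dist = v0:inf,v1:7,v2:inf,v3:0,v4:inf,v5:inf,v6:inf,v7:8
step 2: dist = v0:inf,v1:7,v2:inf,v3:0,v4:26,v5:11,v6:inf,v7:8
step 3: dist = v0:inf,v1:7,v2:38,v3:0,v4:26,v5:11,v6:inf,v7:8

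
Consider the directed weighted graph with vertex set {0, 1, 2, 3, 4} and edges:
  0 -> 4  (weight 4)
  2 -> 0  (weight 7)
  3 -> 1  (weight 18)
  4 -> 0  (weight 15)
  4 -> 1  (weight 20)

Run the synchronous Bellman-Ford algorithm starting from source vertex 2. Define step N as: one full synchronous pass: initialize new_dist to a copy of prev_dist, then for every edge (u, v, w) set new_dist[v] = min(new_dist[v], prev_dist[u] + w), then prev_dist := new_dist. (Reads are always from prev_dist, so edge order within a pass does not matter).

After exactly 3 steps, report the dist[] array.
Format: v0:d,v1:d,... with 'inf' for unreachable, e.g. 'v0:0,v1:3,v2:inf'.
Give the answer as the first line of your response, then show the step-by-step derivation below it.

v0:7,v1:31,v2:0,v3:inf,v4:11

step 1: dist = v0:7,v1:inf,v2:0,v3:inf,v4:inf
step 2: dist = v0:7,v1:inf,v2:0,v3:inf,v4:11
step 3: dist = v0:7,v1:31,v2:0,v3:inf,v4:11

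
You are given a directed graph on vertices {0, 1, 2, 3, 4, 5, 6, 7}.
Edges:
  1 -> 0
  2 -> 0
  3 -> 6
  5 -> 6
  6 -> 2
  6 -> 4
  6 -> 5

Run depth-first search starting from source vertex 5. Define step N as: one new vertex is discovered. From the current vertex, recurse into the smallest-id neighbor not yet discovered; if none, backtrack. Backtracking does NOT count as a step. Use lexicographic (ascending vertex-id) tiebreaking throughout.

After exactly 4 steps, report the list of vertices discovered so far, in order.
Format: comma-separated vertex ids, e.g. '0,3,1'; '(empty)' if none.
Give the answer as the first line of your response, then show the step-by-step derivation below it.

5,6,2,0

step 1: discover 5; path=5; order=5
step 2: discover 6; path=5>6; order=5,6
step 3: discover 2; path=5>6>2; order=5,6,2
step 4: discover 0; path=5>6>2>0; order=5,6,2,0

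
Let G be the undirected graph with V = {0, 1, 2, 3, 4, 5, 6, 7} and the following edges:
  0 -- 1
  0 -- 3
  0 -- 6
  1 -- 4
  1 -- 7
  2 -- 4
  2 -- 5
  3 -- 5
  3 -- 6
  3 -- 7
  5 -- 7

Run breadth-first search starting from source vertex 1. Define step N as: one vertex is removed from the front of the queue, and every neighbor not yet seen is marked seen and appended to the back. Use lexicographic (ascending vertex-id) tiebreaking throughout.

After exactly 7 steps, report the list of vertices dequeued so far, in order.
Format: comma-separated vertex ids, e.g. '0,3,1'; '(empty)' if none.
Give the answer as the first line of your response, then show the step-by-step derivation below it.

1,0,4,7,3,6,2

step 1: dequeue 1; queue=[0,4,7]; order=1
step 2: dequeue 0; queue=[4,7,3,6]; order=1,0
step 3: dequeue 4; queue=[7,3,6,2]; order=1,0,4
step 4: dequeue 7; queue=[3,6,2,5]; order=1,0,4,7
step 5: dequeue 3; queue=[6,2,5]; order=1,0,4,7,3
step 6: dequeue 6; queue=[2,5]; order=1,0,4,7,3,6
step 7: dequeue 2; queue=[5]; order=1,0,4,7,3,6,2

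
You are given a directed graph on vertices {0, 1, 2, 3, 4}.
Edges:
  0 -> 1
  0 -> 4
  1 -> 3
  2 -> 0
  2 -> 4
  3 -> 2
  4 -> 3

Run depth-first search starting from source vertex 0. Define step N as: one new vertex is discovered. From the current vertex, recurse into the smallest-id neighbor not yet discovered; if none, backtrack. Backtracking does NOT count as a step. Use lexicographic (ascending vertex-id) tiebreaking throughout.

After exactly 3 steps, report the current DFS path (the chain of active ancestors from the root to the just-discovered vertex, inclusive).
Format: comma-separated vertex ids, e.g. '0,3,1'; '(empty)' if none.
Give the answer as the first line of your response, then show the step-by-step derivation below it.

0,1,3

step 1: discover 0; path=0; order=0
step 2: discover 1; path=0>1; order=0,1
step 3: discover 3; path=0>1>3; order=0,1,3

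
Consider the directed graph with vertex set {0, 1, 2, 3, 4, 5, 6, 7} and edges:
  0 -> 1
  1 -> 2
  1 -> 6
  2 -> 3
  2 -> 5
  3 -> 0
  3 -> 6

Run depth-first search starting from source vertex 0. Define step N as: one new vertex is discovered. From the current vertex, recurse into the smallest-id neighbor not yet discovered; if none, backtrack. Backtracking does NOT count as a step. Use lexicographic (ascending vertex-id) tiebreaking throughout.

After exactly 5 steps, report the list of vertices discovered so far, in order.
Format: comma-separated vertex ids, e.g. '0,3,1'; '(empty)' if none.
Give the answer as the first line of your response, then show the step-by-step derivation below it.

0,1,2,3,6

step 1: discover 0; path=0; order=0
step 2: discover 1; path=0>1; order=0,1
step 3: discover 2; path=0>1>2; order=0,1,2
step 4: discover 3; path=0>1>2>3; order=0,1,2,3
step 5: discover 6; path=0>1>2>3>6; order=0,1,2,3,6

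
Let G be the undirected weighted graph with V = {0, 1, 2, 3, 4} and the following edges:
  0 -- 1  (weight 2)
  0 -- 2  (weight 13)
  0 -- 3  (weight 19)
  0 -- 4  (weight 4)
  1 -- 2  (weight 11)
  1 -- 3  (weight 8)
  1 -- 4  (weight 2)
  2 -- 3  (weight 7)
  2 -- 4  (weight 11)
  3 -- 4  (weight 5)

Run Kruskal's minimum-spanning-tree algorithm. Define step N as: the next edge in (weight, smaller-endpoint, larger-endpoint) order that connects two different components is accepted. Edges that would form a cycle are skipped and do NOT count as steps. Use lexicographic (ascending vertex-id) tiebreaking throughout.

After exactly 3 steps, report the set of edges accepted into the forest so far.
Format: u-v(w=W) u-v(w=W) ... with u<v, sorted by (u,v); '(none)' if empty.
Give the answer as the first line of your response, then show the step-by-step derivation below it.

0-1(w=2) 1-4(w=2) 3-4(w=5)

step 1: add edge 0-1 (w=2); MST = {0-1(w=2)}
step 2: add edge 1-4 (w=2); MST = {0-1(w=2) 1-4(w=2)}
step 3: add edge 3-4 (w=5); MST = {0-1(w=2) 1-4(w=2) 3-4(w=5)}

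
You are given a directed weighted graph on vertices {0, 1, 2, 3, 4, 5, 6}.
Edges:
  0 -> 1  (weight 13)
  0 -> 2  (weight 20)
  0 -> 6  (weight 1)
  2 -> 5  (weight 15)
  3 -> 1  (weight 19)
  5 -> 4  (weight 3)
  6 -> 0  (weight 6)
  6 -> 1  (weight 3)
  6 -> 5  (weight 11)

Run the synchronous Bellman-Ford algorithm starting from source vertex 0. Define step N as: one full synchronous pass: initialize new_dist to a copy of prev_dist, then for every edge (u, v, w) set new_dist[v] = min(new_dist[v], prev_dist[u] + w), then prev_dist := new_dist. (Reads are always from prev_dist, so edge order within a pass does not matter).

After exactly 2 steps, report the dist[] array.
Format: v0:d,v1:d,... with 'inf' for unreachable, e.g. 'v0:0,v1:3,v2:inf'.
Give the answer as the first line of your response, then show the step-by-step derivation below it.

v0:0,v1:4,v2:20,v3:inf,v4:inf,v5:12,v6:1

step 1: dist = v0:0,v1:13,v2:20,v3:inf,v4:inf,v5:inf,v6:1
step 2: dist = v0:0,v1:4,v2:20,v3:inf,v4:inf,v5:12,v6:1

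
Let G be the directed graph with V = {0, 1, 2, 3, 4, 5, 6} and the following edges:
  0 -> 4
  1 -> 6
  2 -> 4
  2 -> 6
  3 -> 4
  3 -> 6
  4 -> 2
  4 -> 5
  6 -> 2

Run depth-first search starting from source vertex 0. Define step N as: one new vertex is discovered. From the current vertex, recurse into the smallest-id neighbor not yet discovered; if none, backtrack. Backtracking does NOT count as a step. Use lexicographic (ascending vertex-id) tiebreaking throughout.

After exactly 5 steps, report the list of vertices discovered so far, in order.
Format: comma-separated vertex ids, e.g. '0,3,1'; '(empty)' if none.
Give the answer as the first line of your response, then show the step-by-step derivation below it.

0,4,2,6,5

step 1: discover 0; path=0; order=0
step 2: discover 4; path=0>4; order=0,4
step 3: discover 2; path=0>4>2; order=0,4,2
step 4: discover 6; path=0>4>2>6; order=0,4,2,6
step 5: discover 5; path=0>4>5; order=0,4,2,6,5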